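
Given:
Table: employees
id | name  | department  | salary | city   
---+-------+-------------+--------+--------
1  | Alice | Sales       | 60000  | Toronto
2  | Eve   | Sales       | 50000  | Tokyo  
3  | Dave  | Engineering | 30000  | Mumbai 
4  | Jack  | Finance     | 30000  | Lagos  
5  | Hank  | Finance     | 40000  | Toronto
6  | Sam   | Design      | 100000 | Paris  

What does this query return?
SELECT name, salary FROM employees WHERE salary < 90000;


Filtering: salary < 90000
Matching: 5 rows

5 rows:
Alice, 60000
Eve, 50000
Dave, 30000
Jack, 30000
Hank, 40000


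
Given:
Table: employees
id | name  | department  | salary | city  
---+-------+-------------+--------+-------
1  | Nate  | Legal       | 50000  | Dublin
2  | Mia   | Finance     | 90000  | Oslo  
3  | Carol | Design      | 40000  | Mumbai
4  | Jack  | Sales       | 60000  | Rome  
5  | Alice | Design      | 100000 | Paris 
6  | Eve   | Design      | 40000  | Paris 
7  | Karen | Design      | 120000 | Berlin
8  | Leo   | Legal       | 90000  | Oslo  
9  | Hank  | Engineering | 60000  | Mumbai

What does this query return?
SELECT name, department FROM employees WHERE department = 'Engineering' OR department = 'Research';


Filtering: department = 'Engineering' OR 'Research'
Matching: 1 rows

1 rows:
Hank, Engineering


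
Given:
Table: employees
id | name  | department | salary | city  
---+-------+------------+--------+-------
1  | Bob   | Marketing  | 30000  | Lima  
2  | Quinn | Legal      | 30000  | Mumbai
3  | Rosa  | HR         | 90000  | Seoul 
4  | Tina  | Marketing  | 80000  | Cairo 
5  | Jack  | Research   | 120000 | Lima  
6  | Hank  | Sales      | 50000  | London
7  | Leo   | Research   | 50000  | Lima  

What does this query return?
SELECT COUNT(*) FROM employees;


COUNT(*) counts all rows

7


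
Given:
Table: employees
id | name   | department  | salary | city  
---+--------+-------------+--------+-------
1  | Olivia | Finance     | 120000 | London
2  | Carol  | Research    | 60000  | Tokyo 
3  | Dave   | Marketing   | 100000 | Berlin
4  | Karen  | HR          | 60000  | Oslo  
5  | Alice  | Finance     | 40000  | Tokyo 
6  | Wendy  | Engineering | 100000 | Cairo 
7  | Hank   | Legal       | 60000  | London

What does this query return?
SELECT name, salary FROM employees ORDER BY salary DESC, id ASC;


Sorting by salary DESC, then id ASC for ties

7 rows:
Olivia, 120000
Dave, 100000
Wendy, 100000
Carol, 60000
Karen, 60000
Hank, 60000
Alice, 40000


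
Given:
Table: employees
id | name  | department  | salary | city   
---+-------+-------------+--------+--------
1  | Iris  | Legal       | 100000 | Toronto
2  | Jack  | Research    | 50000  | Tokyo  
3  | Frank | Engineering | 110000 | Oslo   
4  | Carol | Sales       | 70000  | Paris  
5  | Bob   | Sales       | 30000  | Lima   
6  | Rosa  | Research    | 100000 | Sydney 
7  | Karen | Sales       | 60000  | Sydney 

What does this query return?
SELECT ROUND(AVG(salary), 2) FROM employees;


SUM(salary) = 520000
COUNT = 7
ROUND(AVG, 2) = ROUND(520000 / 7, 2) = 74285.71

74285.71


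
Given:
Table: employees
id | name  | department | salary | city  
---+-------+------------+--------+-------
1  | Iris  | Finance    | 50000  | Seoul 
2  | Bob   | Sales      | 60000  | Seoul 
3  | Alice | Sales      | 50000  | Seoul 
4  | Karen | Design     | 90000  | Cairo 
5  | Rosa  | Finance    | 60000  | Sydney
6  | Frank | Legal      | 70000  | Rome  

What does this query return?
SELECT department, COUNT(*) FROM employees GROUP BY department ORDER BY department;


Assigning each row to its department group:
  Iris -> Finance
  Bob -> Sales
  Alice -> Sales
  Karen -> Design
  Rosa -> Finance
  Frank -> Legal


4 groups:
Design, 1
Finance, 2
Legal, 1
Sales, 2


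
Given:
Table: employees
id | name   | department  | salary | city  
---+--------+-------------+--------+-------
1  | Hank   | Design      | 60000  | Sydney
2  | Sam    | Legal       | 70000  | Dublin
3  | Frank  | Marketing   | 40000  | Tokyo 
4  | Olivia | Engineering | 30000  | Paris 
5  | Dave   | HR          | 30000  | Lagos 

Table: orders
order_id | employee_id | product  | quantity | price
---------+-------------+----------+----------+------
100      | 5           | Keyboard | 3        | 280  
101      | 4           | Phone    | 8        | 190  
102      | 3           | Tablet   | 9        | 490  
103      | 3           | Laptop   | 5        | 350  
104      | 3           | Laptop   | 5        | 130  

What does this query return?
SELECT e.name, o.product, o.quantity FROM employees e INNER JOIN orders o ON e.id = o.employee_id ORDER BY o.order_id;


Joining employees.id = orders.employee_id:
  employee Dave (id=5) -> order Keyboard
  employee Olivia (id=4) -> order Phone
  employee Frank (id=3) -> order Tablet
  employee Frank (id=3) -> order Laptop
  employee Frank (id=3) -> order Laptop


5 rows:
Dave, Keyboard, 3
Olivia, Phone, 8
Frank, Tablet, 9
Frank, Laptop, 5
Frank, Laptop, 5


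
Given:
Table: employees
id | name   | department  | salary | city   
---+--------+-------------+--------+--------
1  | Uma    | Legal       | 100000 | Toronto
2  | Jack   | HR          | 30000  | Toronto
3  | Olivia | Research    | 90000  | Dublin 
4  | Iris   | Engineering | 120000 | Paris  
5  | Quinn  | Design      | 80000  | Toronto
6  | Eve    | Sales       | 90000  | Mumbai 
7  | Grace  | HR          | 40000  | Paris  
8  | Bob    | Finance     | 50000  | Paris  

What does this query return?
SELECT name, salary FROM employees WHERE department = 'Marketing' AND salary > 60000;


Filtering: department = 'Marketing' AND salary > 60000
Matching: 0 rows

Empty result set (0 rows)


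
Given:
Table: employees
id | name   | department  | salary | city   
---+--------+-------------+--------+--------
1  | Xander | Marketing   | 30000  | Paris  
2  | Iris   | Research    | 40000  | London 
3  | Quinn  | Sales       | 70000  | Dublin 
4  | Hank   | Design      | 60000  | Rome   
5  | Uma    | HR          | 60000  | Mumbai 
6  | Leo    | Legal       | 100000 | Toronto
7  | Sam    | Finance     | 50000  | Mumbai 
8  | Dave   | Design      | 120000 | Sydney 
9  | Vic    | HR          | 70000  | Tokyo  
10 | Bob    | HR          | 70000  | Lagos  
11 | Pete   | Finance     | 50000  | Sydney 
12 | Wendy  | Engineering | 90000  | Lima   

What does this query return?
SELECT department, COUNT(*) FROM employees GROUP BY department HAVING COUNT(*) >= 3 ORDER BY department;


Groups with count >= 3:
  HR: 3 -> PASS
  Design: 2 -> filtered out
  Engineering: 1 -> filtered out
  Finance: 2 -> filtered out
  Legal: 1 -> filtered out
  Marketing: 1 -> filtered out
  Research: 1 -> filtered out
  Sales: 1 -> filtered out


1 groups:
HR, 3


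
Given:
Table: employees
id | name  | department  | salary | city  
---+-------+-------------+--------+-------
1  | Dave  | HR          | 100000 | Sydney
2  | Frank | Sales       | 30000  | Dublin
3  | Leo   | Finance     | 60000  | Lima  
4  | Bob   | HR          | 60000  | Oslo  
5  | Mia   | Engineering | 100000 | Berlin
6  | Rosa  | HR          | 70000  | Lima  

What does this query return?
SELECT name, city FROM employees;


Projecting columns: name, city

6 rows:
Dave, Sydney
Frank, Dublin
Leo, Lima
Bob, Oslo
Mia, Berlin
Rosa, Lima


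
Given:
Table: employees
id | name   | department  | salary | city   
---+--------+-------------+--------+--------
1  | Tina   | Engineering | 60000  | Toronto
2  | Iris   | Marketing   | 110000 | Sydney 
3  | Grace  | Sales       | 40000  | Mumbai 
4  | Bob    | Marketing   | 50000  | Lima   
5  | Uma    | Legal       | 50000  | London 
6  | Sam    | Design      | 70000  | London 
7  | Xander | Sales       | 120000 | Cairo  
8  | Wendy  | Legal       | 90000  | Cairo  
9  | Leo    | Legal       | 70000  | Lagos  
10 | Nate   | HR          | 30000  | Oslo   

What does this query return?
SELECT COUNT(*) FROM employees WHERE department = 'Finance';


Counting rows where department = 'Finance'


0


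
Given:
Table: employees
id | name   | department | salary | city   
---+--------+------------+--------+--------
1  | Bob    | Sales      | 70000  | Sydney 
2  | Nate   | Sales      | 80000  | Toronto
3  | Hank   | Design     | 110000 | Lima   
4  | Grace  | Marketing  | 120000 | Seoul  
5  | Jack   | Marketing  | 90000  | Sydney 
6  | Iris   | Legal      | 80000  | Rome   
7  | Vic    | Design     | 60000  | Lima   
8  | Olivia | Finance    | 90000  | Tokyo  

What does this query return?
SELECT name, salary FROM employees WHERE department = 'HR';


Filtering: department = 'HR'
Matching rows: 0

Empty result set (0 rows)


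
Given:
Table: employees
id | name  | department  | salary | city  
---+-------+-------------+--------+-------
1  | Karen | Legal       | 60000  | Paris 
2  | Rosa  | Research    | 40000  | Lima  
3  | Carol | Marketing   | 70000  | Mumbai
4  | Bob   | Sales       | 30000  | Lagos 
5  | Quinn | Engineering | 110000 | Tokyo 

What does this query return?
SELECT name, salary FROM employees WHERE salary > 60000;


Filtering: salary > 60000
Matching: 2 rows

2 rows:
Carol, 70000
Quinn, 110000


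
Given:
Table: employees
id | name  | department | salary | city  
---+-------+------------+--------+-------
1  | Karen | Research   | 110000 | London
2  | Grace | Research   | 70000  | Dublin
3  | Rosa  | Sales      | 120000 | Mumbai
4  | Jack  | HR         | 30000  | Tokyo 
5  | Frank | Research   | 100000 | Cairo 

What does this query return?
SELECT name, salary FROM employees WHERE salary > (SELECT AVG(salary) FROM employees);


Subquery: AVG(salary) = 86000.0
Filtering: salary > 86000.0
  Karen (110000) -> MATCH
  Rosa (120000) -> MATCH
  Frank (100000) -> MATCH


3 rows:
Karen, 110000
Rosa, 120000
Frank, 100000


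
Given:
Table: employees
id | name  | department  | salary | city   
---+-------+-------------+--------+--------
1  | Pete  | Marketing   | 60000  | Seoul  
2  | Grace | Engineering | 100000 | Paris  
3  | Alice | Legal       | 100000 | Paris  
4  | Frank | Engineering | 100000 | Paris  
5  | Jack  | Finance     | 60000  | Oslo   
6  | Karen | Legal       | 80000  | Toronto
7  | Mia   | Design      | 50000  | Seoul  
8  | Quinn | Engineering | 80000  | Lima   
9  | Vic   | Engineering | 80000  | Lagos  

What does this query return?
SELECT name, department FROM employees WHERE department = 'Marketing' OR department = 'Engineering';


Filtering: department = 'Marketing' OR 'Engineering'
Matching: 5 rows

5 rows:
Pete, Marketing
Grace, Engineering
Frank, Engineering
Quinn, Engineering
Vic, Engineering


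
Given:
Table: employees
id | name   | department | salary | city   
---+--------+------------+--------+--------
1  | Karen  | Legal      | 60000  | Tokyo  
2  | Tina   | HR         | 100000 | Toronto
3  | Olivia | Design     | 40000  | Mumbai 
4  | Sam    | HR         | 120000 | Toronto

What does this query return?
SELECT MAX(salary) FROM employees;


Salaries: 60000, 100000, 40000, 120000
MAX = 120000

120000


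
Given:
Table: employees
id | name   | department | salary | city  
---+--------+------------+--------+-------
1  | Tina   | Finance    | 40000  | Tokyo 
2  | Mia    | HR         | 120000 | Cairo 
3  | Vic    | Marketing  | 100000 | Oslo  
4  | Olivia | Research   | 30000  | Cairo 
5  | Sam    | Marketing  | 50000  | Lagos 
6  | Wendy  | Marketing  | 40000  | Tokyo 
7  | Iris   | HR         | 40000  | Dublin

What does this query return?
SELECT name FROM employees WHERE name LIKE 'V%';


LIKE 'V%' matches names starting with 'V'
Matching: 1

1 rows:
Vic


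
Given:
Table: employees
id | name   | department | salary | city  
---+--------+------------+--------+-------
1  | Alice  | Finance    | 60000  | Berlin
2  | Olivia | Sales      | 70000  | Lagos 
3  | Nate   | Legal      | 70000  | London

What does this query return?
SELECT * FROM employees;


SELECT * returns all 3 rows with all columns

3 rows:
1, Alice, Finance, 60000, Berlin
2, Olivia, Sales, 70000, Lagos
3, Nate, Legal, 70000, London


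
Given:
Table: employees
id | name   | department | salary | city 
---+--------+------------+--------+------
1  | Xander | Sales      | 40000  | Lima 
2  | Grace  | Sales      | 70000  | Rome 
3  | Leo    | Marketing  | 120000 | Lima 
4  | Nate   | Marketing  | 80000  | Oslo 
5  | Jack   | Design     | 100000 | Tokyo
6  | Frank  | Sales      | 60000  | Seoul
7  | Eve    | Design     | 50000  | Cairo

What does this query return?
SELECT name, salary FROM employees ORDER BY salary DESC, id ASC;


Sorting by salary DESC, then id ASC for ties

7 rows:
Leo, 120000
Jack, 100000
Nate, 80000
Grace, 70000
Frank, 60000
Eve, 50000
Xander, 40000


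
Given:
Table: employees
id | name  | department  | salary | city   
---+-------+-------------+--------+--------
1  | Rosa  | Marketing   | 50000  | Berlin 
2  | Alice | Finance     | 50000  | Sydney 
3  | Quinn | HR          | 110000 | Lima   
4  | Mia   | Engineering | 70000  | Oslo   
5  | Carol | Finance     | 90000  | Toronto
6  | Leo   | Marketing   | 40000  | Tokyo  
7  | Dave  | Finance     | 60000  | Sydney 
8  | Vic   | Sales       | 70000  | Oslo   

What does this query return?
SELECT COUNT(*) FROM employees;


COUNT(*) counts all rows

8


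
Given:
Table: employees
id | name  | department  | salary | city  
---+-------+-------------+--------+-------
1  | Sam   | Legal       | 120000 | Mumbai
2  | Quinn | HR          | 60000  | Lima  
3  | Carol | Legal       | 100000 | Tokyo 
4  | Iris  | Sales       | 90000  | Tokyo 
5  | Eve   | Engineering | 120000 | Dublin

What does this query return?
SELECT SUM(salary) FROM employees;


SUM(salary) = 120000 + 60000 + 100000 + 90000 + 120000 = 490000

490000


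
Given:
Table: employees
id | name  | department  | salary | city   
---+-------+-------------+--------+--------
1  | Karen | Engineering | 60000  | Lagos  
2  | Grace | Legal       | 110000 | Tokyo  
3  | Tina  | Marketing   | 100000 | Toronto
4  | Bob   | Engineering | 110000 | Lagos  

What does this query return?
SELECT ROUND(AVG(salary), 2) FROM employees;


SUM(salary) = 380000
COUNT = 4
ROUND(AVG, 2) = ROUND(380000 / 4, 2) = 95000.0

95000.0


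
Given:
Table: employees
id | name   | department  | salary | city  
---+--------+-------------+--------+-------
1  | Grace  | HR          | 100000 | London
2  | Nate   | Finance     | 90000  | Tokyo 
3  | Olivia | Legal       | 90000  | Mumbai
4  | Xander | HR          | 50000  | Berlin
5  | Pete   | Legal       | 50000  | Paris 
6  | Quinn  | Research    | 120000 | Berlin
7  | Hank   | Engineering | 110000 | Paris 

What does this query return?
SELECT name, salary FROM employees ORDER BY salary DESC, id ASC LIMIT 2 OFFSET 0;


Sort by salary DESC (id ASC tiebreak), then skip 0 and take 2
Rows 1 through 2

2 rows:
Quinn, 120000
Hank, 110000


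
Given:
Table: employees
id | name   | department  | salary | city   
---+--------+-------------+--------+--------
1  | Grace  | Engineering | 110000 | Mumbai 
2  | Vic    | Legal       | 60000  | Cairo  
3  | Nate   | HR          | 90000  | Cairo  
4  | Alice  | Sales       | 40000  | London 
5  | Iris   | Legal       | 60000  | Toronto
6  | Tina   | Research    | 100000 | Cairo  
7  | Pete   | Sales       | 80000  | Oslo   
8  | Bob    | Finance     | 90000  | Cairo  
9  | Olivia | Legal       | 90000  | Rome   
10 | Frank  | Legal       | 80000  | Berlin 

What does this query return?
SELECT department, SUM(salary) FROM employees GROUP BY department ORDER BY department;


Summing salary within each department:
  Engineering: 110000 = 110000
  Finance: 90000 = 90000
  HR: 90000 = 90000
  Legal: 60000 + 60000 + 90000 + 80000 = 290000
  Research: 100000 = 100000
  Sales: 40000 + 80000 = 120000


6 groups:
Engineering, 110000
Finance, 90000
HR, 90000
Legal, 290000
Research, 100000
Sales, 120000


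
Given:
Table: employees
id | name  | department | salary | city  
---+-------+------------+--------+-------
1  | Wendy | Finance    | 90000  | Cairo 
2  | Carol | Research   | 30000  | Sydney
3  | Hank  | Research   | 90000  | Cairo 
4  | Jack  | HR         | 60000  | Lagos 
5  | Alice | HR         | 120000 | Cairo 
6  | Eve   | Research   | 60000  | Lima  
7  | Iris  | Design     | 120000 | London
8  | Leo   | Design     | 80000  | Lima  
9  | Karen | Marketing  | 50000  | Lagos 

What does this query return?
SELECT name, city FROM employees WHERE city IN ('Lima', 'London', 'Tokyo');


Filtering: city IN ('Lima', 'London', 'Tokyo')
Matching: 3 rows

3 rows:
Eve, Lima
Iris, London
Leo, Lima


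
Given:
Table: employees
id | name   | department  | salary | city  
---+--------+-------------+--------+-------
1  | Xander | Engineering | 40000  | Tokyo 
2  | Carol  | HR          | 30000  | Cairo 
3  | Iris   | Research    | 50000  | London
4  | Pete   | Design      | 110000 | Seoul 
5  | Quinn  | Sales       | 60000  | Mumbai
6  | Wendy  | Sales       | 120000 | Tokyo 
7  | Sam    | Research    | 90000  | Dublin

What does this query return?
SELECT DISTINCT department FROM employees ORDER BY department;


All 'department' values (row order): Engineering, HR, Research, Design, Sales, Sales, Research
Removing duplicates leaves 5 unique value(s).

5 values:
Design
Engineering
HR
Research
Sales


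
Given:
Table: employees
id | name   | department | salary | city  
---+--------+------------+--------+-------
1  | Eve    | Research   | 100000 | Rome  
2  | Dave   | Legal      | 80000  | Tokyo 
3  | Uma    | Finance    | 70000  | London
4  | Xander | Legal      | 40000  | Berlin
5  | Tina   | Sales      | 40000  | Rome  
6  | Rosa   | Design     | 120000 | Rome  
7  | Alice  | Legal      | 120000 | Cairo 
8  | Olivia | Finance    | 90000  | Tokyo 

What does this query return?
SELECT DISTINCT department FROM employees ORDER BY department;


All 'department' values (row order): Research, Legal, Finance, Legal, Sales, Design, Legal, Finance
Removing duplicates leaves 5 unique value(s).

5 values:
Design
Finance
Legal
Research
Sales


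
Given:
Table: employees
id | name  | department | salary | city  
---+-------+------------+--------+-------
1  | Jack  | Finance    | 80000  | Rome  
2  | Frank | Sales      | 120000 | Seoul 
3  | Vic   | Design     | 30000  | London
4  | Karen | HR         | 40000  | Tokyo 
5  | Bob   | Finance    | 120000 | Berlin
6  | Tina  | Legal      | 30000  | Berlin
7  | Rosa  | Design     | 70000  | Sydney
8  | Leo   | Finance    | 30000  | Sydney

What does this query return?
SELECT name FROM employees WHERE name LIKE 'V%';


LIKE 'V%' matches names starting with 'V'
Matching: 1

1 rows:
Vic


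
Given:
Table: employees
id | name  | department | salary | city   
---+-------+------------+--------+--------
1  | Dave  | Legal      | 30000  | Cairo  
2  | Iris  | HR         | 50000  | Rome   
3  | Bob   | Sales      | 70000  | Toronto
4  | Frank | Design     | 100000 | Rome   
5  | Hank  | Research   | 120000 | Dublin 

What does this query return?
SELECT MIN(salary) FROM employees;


Salaries: 30000, 50000, 70000, 100000, 120000
MIN = 30000

30000


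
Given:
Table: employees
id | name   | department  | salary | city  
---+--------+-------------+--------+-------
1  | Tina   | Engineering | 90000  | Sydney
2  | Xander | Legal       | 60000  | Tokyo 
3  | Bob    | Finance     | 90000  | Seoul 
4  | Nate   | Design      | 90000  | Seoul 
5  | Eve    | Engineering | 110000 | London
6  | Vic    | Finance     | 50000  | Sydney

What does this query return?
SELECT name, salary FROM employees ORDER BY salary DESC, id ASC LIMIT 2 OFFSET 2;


Sort by salary DESC (id ASC tiebreak), then skip 2 and take 2
Rows 3 through 4

2 rows:
Bob, 90000
Nate, 90000


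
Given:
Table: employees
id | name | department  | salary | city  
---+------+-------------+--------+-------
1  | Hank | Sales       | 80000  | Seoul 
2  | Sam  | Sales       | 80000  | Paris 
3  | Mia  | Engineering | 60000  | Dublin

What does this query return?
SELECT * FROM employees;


SELECT * returns all 3 rows with all columns

3 rows:
1, Hank, Sales, 80000, Seoul
2, Sam, Sales, 80000, Paris
3, Mia, Engineering, 60000, Dublin


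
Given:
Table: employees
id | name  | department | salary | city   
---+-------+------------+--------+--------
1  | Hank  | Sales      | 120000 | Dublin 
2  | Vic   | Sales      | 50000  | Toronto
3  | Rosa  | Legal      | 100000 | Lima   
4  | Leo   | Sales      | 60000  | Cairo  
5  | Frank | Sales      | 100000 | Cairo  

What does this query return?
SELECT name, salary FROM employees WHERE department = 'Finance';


Filtering: department = 'Finance'
Matching rows: 0

Empty result set (0 rows)


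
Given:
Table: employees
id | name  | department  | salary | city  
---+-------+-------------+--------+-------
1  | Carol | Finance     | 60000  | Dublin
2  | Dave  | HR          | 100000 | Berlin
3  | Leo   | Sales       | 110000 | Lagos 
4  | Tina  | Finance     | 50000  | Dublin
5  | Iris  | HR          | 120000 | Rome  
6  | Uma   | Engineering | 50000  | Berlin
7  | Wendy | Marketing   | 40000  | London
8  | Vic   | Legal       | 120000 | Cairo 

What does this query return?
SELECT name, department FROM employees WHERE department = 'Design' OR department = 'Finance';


Filtering: department = 'Design' OR 'Finance'
Matching: 2 rows

2 rows:
Carol, Finance
Tina, Finance


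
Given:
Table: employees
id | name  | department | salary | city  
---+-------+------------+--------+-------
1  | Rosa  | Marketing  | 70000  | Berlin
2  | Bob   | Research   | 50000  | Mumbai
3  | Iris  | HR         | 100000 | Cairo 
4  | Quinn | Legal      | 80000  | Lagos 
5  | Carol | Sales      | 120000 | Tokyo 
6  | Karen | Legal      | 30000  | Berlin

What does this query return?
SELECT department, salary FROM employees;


Projecting columns: department, salary

6 rows:
Marketing, 70000
Research, 50000
HR, 100000
Legal, 80000
Sales, 120000
Legal, 30000


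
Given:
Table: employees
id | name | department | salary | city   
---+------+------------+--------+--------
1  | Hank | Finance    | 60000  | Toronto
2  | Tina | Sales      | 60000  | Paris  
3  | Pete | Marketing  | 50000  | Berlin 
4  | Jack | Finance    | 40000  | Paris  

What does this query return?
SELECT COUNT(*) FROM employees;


COUNT(*) counts all rows

4


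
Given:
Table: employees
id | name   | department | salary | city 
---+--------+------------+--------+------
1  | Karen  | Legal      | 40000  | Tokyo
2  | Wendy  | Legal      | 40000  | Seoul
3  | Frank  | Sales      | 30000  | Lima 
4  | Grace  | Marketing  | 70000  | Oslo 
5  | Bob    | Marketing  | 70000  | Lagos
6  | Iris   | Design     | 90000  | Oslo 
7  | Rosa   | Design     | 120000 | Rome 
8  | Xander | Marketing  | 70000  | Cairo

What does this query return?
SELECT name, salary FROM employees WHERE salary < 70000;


Filtering: salary < 70000
Matching: 3 rows

3 rows:
Karen, 40000
Wendy, 40000
Frank, 30000


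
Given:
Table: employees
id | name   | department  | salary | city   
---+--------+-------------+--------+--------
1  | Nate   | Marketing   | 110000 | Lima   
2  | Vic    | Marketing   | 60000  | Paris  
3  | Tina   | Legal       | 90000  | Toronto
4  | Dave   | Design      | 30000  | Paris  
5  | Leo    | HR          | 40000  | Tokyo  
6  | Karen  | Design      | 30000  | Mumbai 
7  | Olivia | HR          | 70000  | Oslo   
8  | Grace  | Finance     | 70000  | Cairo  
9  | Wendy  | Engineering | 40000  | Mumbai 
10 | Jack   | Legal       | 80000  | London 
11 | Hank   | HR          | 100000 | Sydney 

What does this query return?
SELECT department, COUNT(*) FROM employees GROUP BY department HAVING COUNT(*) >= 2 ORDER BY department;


Groups with count >= 2:
  Design: 2 -> PASS
  HR: 3 -> PASS
  Legal: 2 -> PASS
  Marketing: 2 -> PASS
  Engineering: 1 -> filtered out
  Finance: 1 -> filtered out


4 groups:
Design, 2
HR, 3
Legal, 2
Marketing, 2


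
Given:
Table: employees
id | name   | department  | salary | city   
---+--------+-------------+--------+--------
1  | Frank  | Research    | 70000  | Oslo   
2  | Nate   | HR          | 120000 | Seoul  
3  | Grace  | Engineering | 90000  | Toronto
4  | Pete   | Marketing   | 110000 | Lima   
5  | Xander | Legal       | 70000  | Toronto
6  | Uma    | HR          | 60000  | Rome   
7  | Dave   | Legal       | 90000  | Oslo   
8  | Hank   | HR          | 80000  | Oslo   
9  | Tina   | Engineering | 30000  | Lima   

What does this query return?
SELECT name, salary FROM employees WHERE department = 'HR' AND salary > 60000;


Filtering: department = 'HR' AND salary > 60000
Matching: 2 rows

2 rows:
Nate, 120000
Hank, 80000


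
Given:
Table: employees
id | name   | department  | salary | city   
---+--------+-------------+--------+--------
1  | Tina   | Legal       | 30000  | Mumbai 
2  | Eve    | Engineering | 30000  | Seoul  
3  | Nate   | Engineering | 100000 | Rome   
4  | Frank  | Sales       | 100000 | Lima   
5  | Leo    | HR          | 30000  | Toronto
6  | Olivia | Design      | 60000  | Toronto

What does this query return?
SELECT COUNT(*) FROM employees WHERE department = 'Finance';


Counting rows where department = 'Finance'


0


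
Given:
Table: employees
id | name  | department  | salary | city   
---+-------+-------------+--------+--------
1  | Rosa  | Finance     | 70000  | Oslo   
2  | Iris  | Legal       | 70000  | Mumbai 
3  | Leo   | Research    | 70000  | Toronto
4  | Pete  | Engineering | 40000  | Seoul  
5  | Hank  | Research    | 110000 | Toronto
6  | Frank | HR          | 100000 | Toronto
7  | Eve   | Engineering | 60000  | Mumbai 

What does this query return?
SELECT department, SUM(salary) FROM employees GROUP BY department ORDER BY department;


Summing salary within each department:
  Engineering: 40000 + 60000 = 100000
  Finance: 70000 = 70000
  HR: 100000 = 100000
  Legal: 70000 = 70000
  Research: 70000 + 110000 = 180000


5 groups:
Engineering, 100000
Finance, 70000
HR, 100000
Legal, 70000
Research, 180000


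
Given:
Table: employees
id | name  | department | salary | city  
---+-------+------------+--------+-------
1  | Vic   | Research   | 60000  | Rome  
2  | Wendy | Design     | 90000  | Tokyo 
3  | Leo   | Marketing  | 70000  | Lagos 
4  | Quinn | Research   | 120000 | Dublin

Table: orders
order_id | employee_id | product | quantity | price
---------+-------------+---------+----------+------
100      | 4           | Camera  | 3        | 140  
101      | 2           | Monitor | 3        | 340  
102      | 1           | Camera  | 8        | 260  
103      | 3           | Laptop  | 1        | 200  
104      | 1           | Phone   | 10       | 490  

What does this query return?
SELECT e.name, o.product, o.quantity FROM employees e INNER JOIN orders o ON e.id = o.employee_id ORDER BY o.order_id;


Joining employees.id = orders.employee_id:
  employee Quinn (id=4) -> order Camera
  employee Wendy (id=2) -> order Monitor
  employee Vic (id=1) -> order Camera
  employee Leo (id=3) -> order Laptop
  employee Vic (id=1) -> order Phone


5 rows:
Quinn, Camera, 3
Wendy, Monitor, 3
Vic, Camera, 8
Leo, Laptop, 1
Vic, Phone, 10


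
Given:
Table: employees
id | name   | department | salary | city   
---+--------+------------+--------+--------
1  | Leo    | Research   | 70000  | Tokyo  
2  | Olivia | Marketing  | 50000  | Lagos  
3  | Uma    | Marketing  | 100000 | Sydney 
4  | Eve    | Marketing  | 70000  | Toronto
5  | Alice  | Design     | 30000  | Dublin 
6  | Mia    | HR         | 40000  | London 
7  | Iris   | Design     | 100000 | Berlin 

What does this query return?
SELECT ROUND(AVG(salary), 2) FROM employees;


SUM(salary) = 460000
COUNT = 7
ROUND(AVG, 2) = ROUND(460000 / 7, 2) = 65714.29

65714.29


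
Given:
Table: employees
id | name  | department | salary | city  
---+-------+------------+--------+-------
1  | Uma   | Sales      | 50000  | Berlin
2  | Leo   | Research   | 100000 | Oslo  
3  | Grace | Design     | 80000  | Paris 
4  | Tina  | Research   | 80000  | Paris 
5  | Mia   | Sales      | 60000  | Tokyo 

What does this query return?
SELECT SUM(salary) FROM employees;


SUM(salary) = 50000 + 100000 + 80000 + 80000 + 60000 = 370000

370000


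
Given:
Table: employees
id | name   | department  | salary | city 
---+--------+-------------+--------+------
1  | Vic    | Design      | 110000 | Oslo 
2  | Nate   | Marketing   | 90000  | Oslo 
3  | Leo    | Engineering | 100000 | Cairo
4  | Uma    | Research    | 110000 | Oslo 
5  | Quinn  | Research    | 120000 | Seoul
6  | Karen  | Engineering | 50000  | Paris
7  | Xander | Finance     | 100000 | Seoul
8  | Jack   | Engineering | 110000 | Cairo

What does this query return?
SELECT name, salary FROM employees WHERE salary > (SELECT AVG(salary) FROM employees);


Subquery: AVG(salary) = 98750.0
Filtering: salary > 98750.0
  Vic (110000) -> MATCH
  Leo (100000) -> MATCH
  Uma (110000) -> MATCH
  Quinn (120000) -> MATCH
  Xander (100000) -> MATCH
  Jack (110000) -> MATCH


6 rows:
Vic, 110000
Leo, 100000
Uma, 110000
Quinn, 120000
Xander, 100000
Jack, 110000


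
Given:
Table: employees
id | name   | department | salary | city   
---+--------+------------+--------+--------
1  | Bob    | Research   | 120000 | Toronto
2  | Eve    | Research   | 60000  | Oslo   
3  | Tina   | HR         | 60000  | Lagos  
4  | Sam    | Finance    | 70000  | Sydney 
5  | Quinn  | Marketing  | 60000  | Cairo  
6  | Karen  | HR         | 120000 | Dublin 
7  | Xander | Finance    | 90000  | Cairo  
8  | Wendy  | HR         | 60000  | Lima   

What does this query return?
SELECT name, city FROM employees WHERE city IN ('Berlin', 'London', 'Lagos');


Filtering: city IN ('Berlin', 'London', 'Lagos')
Matching: 1 rows

1 rows:
Tina, Lagos


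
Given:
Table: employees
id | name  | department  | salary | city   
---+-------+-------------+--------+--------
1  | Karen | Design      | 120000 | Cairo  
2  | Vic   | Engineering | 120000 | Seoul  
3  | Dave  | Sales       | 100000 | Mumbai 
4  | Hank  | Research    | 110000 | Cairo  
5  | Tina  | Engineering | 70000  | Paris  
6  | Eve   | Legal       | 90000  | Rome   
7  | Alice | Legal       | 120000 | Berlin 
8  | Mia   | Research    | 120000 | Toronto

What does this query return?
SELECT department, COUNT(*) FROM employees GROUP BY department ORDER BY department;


Assigning each row to its department group:
  Karen -> Design
  Vic -> Engineering
  Dave -> Sales
  Hank -> Research
  Tina -> Engineering
  Eve -> Legal
  Alice -> Legal
  Mia -> Research


5 groups:
Design, 1
Engineering, 2
Legal, 2
Research, 2
Sales, 1


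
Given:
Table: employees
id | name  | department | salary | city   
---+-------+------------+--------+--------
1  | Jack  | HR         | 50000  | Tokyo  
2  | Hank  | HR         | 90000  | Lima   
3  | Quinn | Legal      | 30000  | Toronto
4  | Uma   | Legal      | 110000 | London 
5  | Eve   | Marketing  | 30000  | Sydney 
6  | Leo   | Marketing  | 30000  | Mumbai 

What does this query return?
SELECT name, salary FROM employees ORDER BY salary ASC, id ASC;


Sorting by salary ASC, then id ASC for ties

6 rows:
Quinn, 30000
Eve, 30000
Leo, 30000
Jack, 50000
Hank, 90000
Uma, 110000


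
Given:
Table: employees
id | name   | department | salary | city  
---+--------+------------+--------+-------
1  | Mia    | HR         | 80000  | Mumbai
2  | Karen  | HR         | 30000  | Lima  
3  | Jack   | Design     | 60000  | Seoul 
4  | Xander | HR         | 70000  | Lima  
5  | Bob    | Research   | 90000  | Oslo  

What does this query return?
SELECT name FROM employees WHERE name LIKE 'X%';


LIKE 'X%' matches names starting with 'X'
Matching: 1

1 rows:
Xander


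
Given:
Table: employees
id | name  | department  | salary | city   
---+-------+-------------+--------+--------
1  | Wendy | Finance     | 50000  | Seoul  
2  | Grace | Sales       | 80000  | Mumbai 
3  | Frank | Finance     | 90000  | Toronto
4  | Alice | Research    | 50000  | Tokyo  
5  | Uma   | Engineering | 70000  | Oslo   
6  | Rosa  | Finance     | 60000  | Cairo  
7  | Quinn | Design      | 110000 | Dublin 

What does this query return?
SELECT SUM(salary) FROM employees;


SUM(salary) = 50000 + 80000 + 90000 + 50000 + 70000 + 60000 + 110000 = 510000

510000


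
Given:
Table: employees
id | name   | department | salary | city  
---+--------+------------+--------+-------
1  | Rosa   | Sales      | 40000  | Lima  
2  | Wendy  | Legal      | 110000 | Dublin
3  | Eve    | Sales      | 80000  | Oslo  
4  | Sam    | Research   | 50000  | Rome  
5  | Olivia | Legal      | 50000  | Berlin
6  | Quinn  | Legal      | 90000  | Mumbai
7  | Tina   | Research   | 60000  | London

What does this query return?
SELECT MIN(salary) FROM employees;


Salaries: 40000, 110000, 80000, 50000, 50000, 90000, 60000
MIN = 40000

40000


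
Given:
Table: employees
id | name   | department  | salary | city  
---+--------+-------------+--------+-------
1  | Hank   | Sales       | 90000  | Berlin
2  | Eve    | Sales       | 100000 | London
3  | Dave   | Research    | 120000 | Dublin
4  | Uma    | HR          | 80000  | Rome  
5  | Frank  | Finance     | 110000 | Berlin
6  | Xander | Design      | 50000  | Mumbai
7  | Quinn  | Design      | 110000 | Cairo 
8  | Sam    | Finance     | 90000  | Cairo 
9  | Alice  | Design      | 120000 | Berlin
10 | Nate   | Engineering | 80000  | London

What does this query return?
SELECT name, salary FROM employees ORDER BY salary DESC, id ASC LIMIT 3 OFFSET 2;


Sort by salary DESC (id ASC tiebreak), then skip 2 and take 3
Rows 3 through 5

3 rows:
Frank, 110000
Quinn, 110000
Eve, 100000


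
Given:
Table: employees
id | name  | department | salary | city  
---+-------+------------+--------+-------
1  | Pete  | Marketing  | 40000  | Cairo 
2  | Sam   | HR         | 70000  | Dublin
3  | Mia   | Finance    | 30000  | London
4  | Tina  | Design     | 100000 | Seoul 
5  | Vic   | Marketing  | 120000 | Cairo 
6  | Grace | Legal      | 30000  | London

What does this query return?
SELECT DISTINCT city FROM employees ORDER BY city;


All 'city' values (row order): Cairo, Dublin, London, Seoul, Cairo, London
Removing duplicates leaves 4 unique value(s).

4 values:
Cairo
Dublin
London
Seoul


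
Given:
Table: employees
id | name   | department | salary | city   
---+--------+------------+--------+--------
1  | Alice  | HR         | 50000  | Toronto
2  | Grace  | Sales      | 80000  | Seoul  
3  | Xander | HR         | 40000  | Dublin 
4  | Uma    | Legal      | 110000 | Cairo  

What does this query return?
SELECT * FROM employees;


SELECT * returns all 4 rows with all columns

4 rows:
1, Alice, HR, 50000, Toronto
2, Grace, Sales, 80000, Seoul
3, Xander, HR, 40000, Dublin
4, Uma, Legal, 110000, Cairo


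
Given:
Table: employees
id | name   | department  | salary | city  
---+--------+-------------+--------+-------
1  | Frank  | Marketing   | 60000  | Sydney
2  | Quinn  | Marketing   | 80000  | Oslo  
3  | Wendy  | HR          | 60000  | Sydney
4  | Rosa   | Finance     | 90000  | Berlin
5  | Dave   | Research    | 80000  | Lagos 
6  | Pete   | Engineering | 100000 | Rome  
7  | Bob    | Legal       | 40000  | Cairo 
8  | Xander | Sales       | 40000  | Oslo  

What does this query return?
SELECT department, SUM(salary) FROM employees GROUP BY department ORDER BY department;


Summing salary within each department:
  Engineering: 100000 = 100000
  Finance: 90000 = 90000
  HR: 60000 = 60000
  Legal: 40000 = 40000
  Marketing: 60000 + 80000 = 140000
  Research: 80000 = 80000
  Sales: 40000 = 40000


7 groups:
Engineering, 100000
Finance, 90000
HR, 60000
Legal, 40000
Marketing, 140000
Research, 80000
Sales, 40000


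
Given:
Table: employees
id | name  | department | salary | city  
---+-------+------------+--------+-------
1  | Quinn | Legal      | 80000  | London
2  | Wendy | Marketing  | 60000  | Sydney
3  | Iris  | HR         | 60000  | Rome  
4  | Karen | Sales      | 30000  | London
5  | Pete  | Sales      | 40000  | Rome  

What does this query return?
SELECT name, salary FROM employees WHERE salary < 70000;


Filtering: salary < 70000
Matching: 4 rows

4 rows:
Wendy, 60000
Iris, 60000
Karen, 30000
Pete, 40000


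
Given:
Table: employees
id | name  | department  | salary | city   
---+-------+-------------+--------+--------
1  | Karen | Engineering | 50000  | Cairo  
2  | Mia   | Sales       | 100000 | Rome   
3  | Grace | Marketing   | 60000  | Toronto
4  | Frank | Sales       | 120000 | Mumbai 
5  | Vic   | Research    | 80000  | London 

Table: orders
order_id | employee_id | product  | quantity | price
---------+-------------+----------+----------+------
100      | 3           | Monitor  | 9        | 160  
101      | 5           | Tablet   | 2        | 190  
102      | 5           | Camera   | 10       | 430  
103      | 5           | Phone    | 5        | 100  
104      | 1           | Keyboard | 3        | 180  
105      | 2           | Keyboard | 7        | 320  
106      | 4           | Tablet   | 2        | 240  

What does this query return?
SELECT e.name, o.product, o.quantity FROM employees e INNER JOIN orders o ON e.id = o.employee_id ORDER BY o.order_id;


Joining employees.id = orders.employee_id:
  employee Grace (id=3) -> order Monitor
  employee Vic (id=5) -> order Tablet
  employee Vic (id=5) -> order Camera
  employee Vic (id=5) -> order Phone
  employee Karen (id=1) -> order Keyboard
  employee Mia (id=2) -> order Keyboard
  employee Frank (id=4) -> order Tablet


7 rows:
Grace, Monitor, 9
Vic, Tablet, 2
Vic, Camera, 10
Vic, Phone, 5
Karen, Keyboard, 3
Mia, Keyboard, 7
Frank, Tablet, 2


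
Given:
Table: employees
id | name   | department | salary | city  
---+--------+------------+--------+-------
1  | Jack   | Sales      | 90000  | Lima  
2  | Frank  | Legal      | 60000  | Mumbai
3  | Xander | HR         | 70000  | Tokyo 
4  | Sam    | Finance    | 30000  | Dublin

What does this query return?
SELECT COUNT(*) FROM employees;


COUNT(*) counts all rows

4


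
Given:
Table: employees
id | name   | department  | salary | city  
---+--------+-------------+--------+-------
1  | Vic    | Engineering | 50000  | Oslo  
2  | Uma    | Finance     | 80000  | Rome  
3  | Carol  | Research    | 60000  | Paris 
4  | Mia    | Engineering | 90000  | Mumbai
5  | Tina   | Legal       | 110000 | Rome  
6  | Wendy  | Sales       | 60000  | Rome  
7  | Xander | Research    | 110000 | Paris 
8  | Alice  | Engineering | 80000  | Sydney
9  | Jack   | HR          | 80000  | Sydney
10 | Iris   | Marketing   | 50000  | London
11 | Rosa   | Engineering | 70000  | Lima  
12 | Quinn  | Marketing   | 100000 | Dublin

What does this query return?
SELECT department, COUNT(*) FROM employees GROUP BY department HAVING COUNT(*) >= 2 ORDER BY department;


Groups with count >= 2:
  Engineering: 4 -> PASS
  Marketing: 2 -> PASS
  Research: 2 -> PASS
  Finance: 1 -> filtered out
  HR: 1 -> filtered out
  Legal: 1 -> filtered out
  Sales: 1 -> filtered out


3 groups:
Engineering, 4
Marketing, 2
Research, 2


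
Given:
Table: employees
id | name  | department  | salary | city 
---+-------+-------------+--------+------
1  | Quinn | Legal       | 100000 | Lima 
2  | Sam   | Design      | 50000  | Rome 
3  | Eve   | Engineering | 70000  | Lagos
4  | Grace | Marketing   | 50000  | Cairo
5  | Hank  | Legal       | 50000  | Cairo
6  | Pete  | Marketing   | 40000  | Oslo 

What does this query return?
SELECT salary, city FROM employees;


Projecting columns: salary, city

6 rows:
100000, Lima
50000, Rome
70000, Lagos
50000, Cairo
50000, Cairo
40000, Oslo


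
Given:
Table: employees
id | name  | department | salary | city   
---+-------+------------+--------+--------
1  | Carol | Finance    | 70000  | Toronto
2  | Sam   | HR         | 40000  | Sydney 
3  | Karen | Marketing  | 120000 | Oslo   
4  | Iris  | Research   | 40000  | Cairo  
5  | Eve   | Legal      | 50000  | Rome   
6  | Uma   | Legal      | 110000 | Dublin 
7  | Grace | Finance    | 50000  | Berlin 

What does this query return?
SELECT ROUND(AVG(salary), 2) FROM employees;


SUM(salary) = 480000
COUNT = 7
ROUND(AVG, 2) = ROUND(480000 / 7, 2) = 68571.43

68571.43


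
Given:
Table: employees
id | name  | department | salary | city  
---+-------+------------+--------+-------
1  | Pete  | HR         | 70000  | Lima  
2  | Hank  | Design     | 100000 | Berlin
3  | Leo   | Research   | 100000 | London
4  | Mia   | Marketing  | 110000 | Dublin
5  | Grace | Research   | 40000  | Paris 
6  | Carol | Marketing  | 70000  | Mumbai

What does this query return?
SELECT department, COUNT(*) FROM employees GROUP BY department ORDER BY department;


Assigning each row to its department group:
  Pete -> HR
  Hank -> Design
  Leo -> Research
  Mia -> Marketing
  Grace -> Research
  Carol -> Marketing


4 groups:
Design, 1
HR, 1
Marketing, 2
Research, 2
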